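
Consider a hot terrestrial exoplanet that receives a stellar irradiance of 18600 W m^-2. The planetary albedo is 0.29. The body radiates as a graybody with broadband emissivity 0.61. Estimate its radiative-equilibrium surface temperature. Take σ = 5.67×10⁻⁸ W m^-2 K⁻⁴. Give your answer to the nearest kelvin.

Absorbed flux (global mean): S(1−α)/4 = 18600·0.71/4 = 3302 W m^-2.
Equating to εσT⁴ with ε = 0.61: T = (3302/0.61σ)^(1/4) = 555.8 K.

556 K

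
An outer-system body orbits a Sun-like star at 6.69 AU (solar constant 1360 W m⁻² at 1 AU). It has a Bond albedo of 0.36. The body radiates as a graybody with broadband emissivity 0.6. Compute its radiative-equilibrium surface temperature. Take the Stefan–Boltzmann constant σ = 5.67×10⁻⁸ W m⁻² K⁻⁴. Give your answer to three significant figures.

109 kelvin

By the inverse-square law, S = 1360/6.69² = 30.39 W m⁻².
Absorbed flux (global mean): S(1−α)/4 = 30.39·0.64/4 = 4.862 W m⁻².
Equating to εσT⁴ with ε = 0.6: T = (4.862/0.6σ)^(1/4) = 109.3 K.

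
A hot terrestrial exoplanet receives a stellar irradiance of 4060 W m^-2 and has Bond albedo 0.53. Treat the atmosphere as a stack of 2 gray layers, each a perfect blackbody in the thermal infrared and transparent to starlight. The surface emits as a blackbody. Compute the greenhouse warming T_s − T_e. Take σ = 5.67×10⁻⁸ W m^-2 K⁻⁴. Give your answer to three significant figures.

The effective emission temperature is T_e = [S(1−α)/(4σ)]^¼ = 302.9 K.
Surface: T_s = (3)^¼·T_e = 398.6 K.
Warming: T_s − T_e = 95.73 K.

95.7 kelvin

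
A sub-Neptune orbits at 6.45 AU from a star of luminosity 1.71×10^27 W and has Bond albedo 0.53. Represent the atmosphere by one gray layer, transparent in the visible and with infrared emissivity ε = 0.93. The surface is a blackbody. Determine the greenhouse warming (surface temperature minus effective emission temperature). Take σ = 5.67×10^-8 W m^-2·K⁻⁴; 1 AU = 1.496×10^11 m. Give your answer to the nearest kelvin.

22 K

d = 6.45 × 1.496×10^11 m = 9.649×10^11 m.
Flux at the orbit: S = L/(4πd²) = 1.71×10^27/(4π·(9.65×10^11)²) = 146.2 W m^-2.
Effective emission temperature (TOA balance): σT_e⁴ = S(1−α)/4 = 17.17 W m^-2 → T_e = 131.9 K.
Surface balance with a leaky layer gives σT_s⁴ = σT_e⁴·2/(2−ε), so T_s = T_e·[2/(2−0.93)]^(1/4) = 154.3 K.
T_s − T_e = 154.3 − 131.9 = 22.33 K.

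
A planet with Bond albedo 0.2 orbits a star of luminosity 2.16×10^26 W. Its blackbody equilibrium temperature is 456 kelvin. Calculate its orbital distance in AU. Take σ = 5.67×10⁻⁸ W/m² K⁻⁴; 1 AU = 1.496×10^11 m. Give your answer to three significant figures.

Required flux: S = 4σT⁴/(1−α) = 12260 W/m².
Then d = [L/(4πS)]^(1/2) = 3.745×10^10 m, i.e. 0.2503 AU.

0.250 AU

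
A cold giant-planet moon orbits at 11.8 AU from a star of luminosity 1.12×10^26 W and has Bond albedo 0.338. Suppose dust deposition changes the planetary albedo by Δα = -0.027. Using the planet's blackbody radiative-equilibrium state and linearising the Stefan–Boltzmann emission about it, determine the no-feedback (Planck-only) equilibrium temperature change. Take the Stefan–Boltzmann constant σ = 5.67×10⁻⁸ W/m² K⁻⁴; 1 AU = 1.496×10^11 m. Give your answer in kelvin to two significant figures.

Orbital distance: d = 11.8 AU = 1.765×10^12 m.
Flux at the orbit: S = L/(4πd²) = 1.12×10^26/(4π·(1.77×10^12)²) = 2.860 W/m².
The baseline emission temperature is T_e = 53.75 K.
TOA radiative forcing: ΔF = −S·Δα/4 = −2.860·(-0.027)/4 = 0.01931 W/m².
Linearising σT⁴ gives d(σT⁴)/dT = 4σT_e³ = 0.03522 W/m² per K.
ΔT₀ = ΔF/λ_P = 0.01931/0.03522 = 0.548 K.

0.55 K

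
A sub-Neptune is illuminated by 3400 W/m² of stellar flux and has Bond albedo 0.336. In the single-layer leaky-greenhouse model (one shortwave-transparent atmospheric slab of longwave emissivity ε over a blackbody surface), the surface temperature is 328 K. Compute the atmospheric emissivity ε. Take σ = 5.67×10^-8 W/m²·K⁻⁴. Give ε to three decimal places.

First, T_e = [3400·(1−0.336)/(4σ)]^(1/4) = 315.9 K.
Inverting T_s⁴ = 2T_e⁴/(2−ε): (T_e/T_s)⁴ = 0.8600, so ε = 2(1 − 0.8600) = 0.2800.

0.280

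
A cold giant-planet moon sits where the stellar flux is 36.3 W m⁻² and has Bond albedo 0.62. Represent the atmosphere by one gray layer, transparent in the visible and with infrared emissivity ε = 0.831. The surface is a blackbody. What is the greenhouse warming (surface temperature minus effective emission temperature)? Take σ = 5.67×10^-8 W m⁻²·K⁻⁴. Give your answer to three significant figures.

12.7 kelvin

Effective emission temperature (TOA balance): σT_e⁴ = S(1−α)/4 = 3.448 W m⁻² → T_e = 88.31 K.
Surface balance with a leaky layer gives σT_s⁴ = σT_e⁴·2/(2−ε), so T_s = T_e·[2/(2−0.831)]^(1/4) = 101.0 K.
Greenhouse warming: T_s − T_e = 12.69 K.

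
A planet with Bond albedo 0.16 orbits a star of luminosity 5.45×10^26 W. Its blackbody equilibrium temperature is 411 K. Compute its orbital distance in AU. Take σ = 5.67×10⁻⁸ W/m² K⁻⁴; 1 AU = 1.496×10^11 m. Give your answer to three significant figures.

0.502 AU

Energy balance gives S = 4σT⁴/(1−α) = 7704 W/m².
S = L/(4πd²) → d = √(L/4πS) = √(5.45×10^26/(4π·7704)) = 7.503×10^10 m = 0.5015 AU.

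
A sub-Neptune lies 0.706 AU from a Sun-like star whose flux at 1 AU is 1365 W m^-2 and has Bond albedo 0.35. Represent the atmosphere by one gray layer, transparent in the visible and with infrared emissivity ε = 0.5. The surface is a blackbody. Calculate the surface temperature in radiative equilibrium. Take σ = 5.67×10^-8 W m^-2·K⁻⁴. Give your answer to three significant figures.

Irradiance scales as 1/d², so S = 1365 W m^-2 × (1/0.706)² = 2739 W m^-2.
At the top of the atmosphere, σT_e⁴ = S(1−α)/4 = 445.0 W m^-2, giving T_e = 297.6 K.
The surface balance (absorbed SW + ε·downward IR = σT_s⁴) with T_a⁴ = T_s⁴/2 reduces to T_s = T_e·[2/(2−ε)]^¼ = 319.8 K.

320 K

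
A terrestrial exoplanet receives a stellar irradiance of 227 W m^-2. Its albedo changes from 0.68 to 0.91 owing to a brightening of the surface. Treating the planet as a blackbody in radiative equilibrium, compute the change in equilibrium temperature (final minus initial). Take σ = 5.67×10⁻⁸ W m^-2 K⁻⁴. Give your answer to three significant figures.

-36.4 K

Initial: T₁ = [S(1−0.68)/(4σ)]^(1/4) = 133.8 K.
After:  T₂ = [227.0·0.09/(4σ)]^(1/4) = 97.42 K.
Change: 97.42 − 133.8 = -36.36 K.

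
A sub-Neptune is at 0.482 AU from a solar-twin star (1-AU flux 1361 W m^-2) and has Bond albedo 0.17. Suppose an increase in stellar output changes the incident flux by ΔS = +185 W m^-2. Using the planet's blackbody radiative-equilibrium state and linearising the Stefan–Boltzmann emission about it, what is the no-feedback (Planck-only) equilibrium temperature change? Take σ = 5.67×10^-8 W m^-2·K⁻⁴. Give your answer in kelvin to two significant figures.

3.0 K

Irradiance scales as 1/d², so S = 1361 W m^-2 × (1/0.482)² = 5858 W m^-2.
The baseline emission temperature is T_e = 382.6 K.
ΔF = Δ[S(1−α)]/4 = (1−0.17)·+185/4 = 38.39 W m^-2.
Linearising σT⁴ gives d(σT⁴)/dT = 4σT_e³ = 12.71 W m^-2 per K.
So ΔT₀ = 38.39/12.71 = 3.02 K.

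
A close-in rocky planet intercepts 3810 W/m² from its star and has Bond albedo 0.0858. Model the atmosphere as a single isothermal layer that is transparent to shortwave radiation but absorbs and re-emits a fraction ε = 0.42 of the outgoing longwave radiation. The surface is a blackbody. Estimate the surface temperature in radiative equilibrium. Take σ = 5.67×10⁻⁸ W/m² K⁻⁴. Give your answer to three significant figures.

Effective emission temperature (TOA balance): σT_e⁴ = S(1−α)/4 = 870.8 W/m² → T_e = 352.0 K.
Surface balance with a leaky layer gives σT_s⁴ = σT_e⁴·2/(2−ε), so T_s = T_e·[2/(2−0.42)]^(1/4) = 373.4 K.

373 K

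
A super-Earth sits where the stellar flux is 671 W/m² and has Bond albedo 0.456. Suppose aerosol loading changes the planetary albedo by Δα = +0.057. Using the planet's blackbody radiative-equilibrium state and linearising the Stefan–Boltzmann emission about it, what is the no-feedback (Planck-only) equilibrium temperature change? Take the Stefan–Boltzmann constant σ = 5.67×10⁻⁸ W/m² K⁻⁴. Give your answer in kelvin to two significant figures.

Reference equilibrium: T_e = [S(1−α)/(4σ)]^(1/4) = 200.3 K.
ΔF = −(S/4)Δα = −(671.0/4)×(+0.057) = -9.562 W/m².
Linearising σT⁴ gives d(σT⁴)/dT = 4σT_e³ = 1.822 W/m² per K.
ΔT₀ = ΔF/λ_P = -9.562/1.822 = -5.25 K.

-5.2 kelvin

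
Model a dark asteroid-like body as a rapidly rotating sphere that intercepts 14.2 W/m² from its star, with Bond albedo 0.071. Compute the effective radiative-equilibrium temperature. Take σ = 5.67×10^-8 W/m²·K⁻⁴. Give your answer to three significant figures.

87.3 K

Absorbed flux (global mean): S(1−α)/4 = 14.20·0.929/4 = 3.298 W/m².
Balancing against σT⁴: T = (3.298/5.67×10⁻⁸)^(1/4) = 87.33 K.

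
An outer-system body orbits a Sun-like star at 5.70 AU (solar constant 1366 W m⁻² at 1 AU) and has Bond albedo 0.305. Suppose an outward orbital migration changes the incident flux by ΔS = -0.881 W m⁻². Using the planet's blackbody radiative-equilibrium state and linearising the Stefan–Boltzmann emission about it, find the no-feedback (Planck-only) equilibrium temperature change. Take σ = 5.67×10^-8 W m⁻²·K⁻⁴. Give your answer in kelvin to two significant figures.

By the inverse-square law, S = 1366/5.70² = 42.04 W m⁻².
Reference equilibrium: T_e = [S(1−α)/(4σ)]^(1/4) = 106.5 K.
ΔF = Δ[S(1−α)]/4 = (1−0.305)·-0.881/4 = -0.1531 W m⁻².
The Planck feedback parameter is 4σT_e³ = 0.2743 W m⁻²/K.
ΔT₀ = ΔF/λ_P = -0.1531/0.2743 = -0.558 K.

-0.56 kelvin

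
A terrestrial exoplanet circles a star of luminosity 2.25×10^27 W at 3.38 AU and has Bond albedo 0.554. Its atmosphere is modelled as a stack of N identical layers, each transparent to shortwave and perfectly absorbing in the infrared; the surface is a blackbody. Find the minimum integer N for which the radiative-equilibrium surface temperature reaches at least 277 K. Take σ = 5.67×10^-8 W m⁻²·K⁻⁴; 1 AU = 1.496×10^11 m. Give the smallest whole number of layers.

4

Orbital distance: d = 3.38 AU = 5.056×10^11 m.
S = L/(4πd²) = 700.3 W m⁻².
The effective emission temperature is T_e = [S(1−α)/(4σ)]^¼ = 192.6 K.
Since T_s⁴ = (N+1)T_e⁴, we need N ≥ (T_s/T_e)⁴ − 1 = 3.275.
The minimum whole number is N = 4.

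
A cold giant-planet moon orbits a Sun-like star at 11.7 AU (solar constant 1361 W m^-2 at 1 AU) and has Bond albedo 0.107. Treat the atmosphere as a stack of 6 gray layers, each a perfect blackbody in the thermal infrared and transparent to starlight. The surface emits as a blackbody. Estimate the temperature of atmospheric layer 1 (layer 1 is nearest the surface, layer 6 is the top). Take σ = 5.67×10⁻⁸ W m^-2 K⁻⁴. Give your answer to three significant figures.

Irradiance scales as 1/d², so S = 1361 W m^-2 × (1/11.7)² = 9.942 W m^-2.
The effective emission temperature is T_e = [S(1−α)/(4σ)]^¼ = 79.10 K.
In the N-layer model, layer k (counted from the surface) has T_k = (N+1−k)^(1/4)·T_e.
T_1 = (6)^(1/4)·79.10 = 123.8 K.

124 K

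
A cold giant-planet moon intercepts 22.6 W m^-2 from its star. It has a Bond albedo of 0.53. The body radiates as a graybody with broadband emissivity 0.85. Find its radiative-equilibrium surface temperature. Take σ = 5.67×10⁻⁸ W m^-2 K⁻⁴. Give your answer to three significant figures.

Averaging over the sphere, the absorbed flux is S(1−α)/4 = 2.655 W m^-2.
Radiative balance εσT⁴ = 2.655 gives T = [2.655/(0.85·σ)]^(1/4) = 86.16 K.

86.2 K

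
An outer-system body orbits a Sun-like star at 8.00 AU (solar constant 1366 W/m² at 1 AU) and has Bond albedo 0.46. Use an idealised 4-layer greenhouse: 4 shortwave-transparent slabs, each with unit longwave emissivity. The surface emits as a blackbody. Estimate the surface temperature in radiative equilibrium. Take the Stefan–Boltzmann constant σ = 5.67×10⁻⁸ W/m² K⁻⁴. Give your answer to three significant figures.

126 K

Flux at the orbit: S = 1366/(8.00)² = 21.34 W/m².
OLR = S(1−α)/4 = 2.881 W/m²; the top layer radiates at T_e = 84.43 K.
Layer-by-layer balance gives σT_s⁴ = (N+1)σT_e⁴, so T_s = 5^¼·84.43 = 126.3 K.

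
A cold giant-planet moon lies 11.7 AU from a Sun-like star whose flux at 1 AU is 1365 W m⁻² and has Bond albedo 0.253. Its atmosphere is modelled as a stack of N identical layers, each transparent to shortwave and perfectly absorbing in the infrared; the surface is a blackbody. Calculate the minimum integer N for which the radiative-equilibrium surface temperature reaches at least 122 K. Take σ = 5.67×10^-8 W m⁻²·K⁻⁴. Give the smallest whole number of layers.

Irradiance scales as 1/d², so S = 1365 W m⁻² × (1/11.7)² = 9.972 W m⁻².
Top-of-atmosphere balance: σT_e⁴ = S(1−α)/4 = 1.862 W m⁻² → T_e = 75.70 K.
T_s = (N+1)^(1/4)·T_e ≥ 122 K requires N+1 ≥ (T_s/T_e)⁴ = (122/75.70)⁴ = 6.745.
So N ≥ 5.745; the smallest integer is N = 6.

6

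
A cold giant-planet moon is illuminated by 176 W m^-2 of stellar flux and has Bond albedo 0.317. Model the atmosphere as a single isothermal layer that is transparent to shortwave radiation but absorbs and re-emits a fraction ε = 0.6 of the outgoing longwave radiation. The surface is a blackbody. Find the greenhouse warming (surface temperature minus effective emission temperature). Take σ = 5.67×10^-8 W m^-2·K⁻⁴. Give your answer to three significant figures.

14.2 K

Effective emission temperature (TOA balance): σT_e⁴ = S(1−α)/4 = 30.05 W m^-2 → T_e = 151.7 K.
The surface balance (absorbed SW + ε·downward IR = σT_s⁴) with T_a⁴ = T_s⁴/2 reduces to T_s = T_e·[2/(2−ε)]^¼ = 165.9 K.
T_s − T_e = 165.9 − 151.7 = 14.15 K.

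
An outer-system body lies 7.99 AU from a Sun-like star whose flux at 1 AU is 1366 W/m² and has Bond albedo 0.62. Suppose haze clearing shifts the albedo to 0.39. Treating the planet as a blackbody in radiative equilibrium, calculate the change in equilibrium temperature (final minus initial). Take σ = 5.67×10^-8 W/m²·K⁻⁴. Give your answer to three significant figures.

By the inverse-square law, S = 1366/7.99² = 21.40 W/m².
Initial: T₁ = [S(1−0.62)/(4σ)]^(1/4) = 77.38 K.
After:  T₂ = [21.40·0.61/(4σ)]^(1/4) = 87.10 K.
ΔT = T₂ − T₁ = 9.719 K.

9.72 K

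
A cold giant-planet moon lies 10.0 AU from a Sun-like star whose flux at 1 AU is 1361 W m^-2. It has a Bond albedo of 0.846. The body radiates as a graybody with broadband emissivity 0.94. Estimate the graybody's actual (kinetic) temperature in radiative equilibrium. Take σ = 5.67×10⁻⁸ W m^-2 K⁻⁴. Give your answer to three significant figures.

56.0 K

Irradiance scales as 1/d², so S = 1361 W m^-2 × (1/10.0)² = 13.61 W m^-2.
Absorbed flux (global mean): S(1−α)/4 = 13.61·0.154/4 = 0.5240 W m^-2.
Radiative balance εσT⁴ = 0.5240 gives T = [0.5240/(0.94·σ)]^(1/4) = 56.00 K.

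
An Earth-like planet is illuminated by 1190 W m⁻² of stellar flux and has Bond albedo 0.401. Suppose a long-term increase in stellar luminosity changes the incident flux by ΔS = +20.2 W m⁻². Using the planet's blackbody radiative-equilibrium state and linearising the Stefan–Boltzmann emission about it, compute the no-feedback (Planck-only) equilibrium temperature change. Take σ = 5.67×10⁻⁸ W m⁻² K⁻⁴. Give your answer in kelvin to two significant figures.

Unperturbed T_e = [1190·(1−0.401)/(4σ)]^¼ = 236.8 K.
Only a fraction (1−α) is absorbed and it's spread over 4πR², so ΔF = (1−α)ΔS/4 = 3.025 W m⁻².
The Planck feedback parameter is 4σT_e³ = 3.011 W m⁻²/K.
ΔT₀ = ΔF/λ_P = 3.025/3.011 = 1.00 K.

1.0 kelvin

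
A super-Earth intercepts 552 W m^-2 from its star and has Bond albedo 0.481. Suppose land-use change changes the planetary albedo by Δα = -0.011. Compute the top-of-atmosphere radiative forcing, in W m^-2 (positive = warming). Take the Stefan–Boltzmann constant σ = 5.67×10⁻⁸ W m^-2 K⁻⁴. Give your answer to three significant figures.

ΔF = −(S/4)Δα = −(552.0/4)×(-0.011) = 1.518 W m^-2.

1.52 W m^-2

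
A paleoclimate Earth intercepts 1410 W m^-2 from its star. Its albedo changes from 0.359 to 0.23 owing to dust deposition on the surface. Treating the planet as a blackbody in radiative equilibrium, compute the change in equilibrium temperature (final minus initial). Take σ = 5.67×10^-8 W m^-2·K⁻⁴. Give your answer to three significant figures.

11.8 kelvin

Before: T₁ = [1410·0.641/(4σ)]^(1/4) = 251.3 K.
With α = 0.23, T₂ = 263.0 K.
ΔT = T₂ − T₁ = 11.79 K.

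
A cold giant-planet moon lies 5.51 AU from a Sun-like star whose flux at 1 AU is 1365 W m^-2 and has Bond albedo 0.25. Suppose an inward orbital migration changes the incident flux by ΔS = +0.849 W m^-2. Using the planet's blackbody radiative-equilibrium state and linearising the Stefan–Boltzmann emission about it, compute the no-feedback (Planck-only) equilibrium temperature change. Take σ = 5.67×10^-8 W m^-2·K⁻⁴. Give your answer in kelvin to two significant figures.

0.52 kelvin

Flux at the orbit: S = 1365/(5.51)² = 44.96 W m^-2.
The baseline emission temperature is T_e = 110.4 K.
Only a fraction (1−α) is absorbed and it's spread over 4πR², so ΔF = (1−α)ΔS/4 = 0.1592 W m^-2.
Linearising σT⁴ gives d(σT⁴)/dT = 4σT_e³ = 0.3054 W m^-2 per K.
Hence the no-feedback warming is ΔF/(4σT_e³) = 0.521 K.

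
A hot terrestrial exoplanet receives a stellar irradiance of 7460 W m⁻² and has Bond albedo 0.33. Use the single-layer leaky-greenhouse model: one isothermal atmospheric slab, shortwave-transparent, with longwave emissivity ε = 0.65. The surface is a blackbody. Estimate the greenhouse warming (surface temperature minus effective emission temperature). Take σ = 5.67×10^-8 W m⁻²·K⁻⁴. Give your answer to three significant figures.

The planet radiates to space at T_e = [S(1−α)/(4σ)]^(1/4) = 385.3 K.
Surface balance with a leaky layer gives σT_s⁴ = σT_e⁴·2/(2−ε), so T_s = T_e·[2/(2−0.65)]^(1/4) = 425.1 K.
The atmosphere warms the surface by 39.78 K.

39.8 K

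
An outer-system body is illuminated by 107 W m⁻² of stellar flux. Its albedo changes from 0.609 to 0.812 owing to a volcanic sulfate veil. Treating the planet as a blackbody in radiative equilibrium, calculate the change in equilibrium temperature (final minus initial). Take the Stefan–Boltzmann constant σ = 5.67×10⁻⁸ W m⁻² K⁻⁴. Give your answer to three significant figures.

Initial: T₁ = [S(1−0.609)/(4σ)]^(1/4) = 116.5 K.
With α = 0.812, T₂ = 97.05 K.
Change: 97.05 − 116.5 = -19.50 K.

-19.5 K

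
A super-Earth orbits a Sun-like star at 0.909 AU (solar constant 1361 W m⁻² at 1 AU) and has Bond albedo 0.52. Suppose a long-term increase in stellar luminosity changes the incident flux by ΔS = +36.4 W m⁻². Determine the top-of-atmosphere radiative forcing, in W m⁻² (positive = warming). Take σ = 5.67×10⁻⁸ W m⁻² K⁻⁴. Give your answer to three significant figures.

By the inverse-square law, S = 1361/0.909² = 1647 W m⁻².
Only a fraction (1−α) is absorbed and it's spread over 4πR², so ΔF = (1−α)ΔS/4 = 4.368 W m⁻².

4.37 W m⁻²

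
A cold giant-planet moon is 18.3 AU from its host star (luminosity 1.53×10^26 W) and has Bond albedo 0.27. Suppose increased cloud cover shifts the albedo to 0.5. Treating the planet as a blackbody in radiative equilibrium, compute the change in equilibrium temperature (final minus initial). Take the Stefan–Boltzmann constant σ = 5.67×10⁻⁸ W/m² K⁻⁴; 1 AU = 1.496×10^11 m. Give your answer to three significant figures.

d = 18.3 × 1.496×10^11 m = 2.738×10^12 m.
Spreading L over a sphere of radius d: S = 1.53×10^26/(4π·2.74×10^12²) = 1.624 W/m².
Before: T₁ = [1.624·0.73/(4σ)]^(1/4) = 47.82 K.
With α = 0.5, T₂ = 43.50 K.
ΔT = T₂ − T₁ = -4.317 K.

-4.32 K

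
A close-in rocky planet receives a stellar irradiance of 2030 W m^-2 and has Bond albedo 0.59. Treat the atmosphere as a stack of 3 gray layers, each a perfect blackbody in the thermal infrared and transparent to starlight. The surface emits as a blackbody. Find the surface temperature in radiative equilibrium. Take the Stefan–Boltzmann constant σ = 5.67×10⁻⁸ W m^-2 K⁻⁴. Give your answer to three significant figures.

The effective emission temperature is T_e = [S(1−α)/(4σ)]^¼ = 246.1 K.
For an N-layer opaque stack, T_s⁴ = (N+1)T_e⁴, hence T_s = (4)^(1/4)×246.1 K = 348.1 K.

348 K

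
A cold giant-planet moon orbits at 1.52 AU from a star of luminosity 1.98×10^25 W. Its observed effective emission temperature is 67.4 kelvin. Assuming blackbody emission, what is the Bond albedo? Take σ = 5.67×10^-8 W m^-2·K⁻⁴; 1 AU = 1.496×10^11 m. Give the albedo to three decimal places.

Orbital distance: d = 1.52 AU = 2.274×10^11 m.
S = L/(4πd²) = 30.47 W m^-2.
From σT⁴ = S(1−α)/4 we invert for α: 1−α = 4σT⁴/S.
4σT⁴ = 4·5.67×10⁻⁸·(67.4)⁴ = 4.680 W m^-2.
Hence α = 1 − 4.680/30.47 = 0.8464.

0.846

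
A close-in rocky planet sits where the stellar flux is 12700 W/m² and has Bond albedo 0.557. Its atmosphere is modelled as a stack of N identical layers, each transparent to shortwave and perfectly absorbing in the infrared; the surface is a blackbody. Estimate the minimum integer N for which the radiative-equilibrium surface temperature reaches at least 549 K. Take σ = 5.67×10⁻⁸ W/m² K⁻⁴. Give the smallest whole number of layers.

The effective emission temperature is T_e = [S(1−α)/(4σ)]^¼ = 396.9 K.
T_s = (N+1)^(1/4)·T_e ≥ 549 K requires N+1 ≥ (T_s/T_e)⁴ = (549/396.9)⁴ = 3.662.
Rounding up, N = 3.

3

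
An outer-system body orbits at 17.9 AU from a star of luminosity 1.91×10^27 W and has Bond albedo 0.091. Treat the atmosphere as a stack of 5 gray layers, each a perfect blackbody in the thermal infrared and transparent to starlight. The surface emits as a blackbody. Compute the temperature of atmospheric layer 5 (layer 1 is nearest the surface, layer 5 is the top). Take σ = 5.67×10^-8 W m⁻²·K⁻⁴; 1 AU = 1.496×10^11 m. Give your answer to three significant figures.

96.0 kelvin

d = 17.9 × 1.496×10^11 m = 2.678×10^12 m.
S = L/(4πd²) = 21.20 W m⁻².
OLR = S(1−α)/4 = 4.817 W m⁻²; the top layer radiates at T_e = 96.00 K.
Each opaque layer satisfies 2T_j⁴ = T_{j−1}⁴ + T_{j+1}⁴, giving T_k⁴ = (N+1−k)T_e⁴.
T_5 = (1)^(1/4)·96.00 = 96.00 K.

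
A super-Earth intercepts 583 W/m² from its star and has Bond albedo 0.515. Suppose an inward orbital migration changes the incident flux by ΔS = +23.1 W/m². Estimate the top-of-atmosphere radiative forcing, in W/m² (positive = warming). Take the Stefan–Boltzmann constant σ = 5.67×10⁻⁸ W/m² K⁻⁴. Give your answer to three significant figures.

2.80 W/m²

Only a fraction (1−α) is absorbed and it's spread over 4πR², so ΔF = (1−α)ΔS/4 = 2.801 W/m².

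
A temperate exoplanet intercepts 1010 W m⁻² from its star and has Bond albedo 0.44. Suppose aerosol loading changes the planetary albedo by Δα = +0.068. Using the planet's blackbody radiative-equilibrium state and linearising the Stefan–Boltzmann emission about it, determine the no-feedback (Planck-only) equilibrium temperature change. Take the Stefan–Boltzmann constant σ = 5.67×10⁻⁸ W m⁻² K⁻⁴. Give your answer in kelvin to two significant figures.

The baseline emission temperature is T_e = 223.5 K.
ΔF = −(S/4)Δα = −(1010/4)×(+0.068) = -17.17 W m⁻².
Linearising σT⁴ gives d(σT⁴)/dT = 4σT_e³ = 2.531 W m⁻² per K.
Hence the no-feedback warming is ΔF/(4σT_e³) = -6.78 K.

-6.8 kelvin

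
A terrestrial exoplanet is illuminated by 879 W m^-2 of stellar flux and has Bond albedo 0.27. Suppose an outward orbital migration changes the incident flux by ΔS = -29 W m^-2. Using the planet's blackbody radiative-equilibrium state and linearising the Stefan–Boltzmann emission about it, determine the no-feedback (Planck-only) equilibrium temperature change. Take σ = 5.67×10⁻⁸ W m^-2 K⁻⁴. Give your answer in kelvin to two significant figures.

Unperturbed T_e = [879.0·(1−0.27)/(4σ)]^¼ = 230.6 K.
TOA radiative forcing: ΔF = (1−α)ΔS/4 = 0.73·(-29)/4 = -5.292 W m^-2.
Planck response: λ_P = 4σT_e³ = 4·5.67×10⁻⁸·(230.6)³ = 2.782 W m^-2/K.
So ΔT₀ = -5.292/2.782 = -1.90 K.

-1.9 K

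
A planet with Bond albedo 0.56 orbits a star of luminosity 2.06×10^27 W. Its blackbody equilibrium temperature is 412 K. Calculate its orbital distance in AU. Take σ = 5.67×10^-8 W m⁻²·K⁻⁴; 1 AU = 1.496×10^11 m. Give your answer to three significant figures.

0.702 AU

The flux needed for this T is 4σT⁴/(1−0.56) = 14850 W m⁻².
From L = 4πd²S, d = √(2.06×10^27/(4π·14850)) = 1.051×10^11 m = 0.7023 AU.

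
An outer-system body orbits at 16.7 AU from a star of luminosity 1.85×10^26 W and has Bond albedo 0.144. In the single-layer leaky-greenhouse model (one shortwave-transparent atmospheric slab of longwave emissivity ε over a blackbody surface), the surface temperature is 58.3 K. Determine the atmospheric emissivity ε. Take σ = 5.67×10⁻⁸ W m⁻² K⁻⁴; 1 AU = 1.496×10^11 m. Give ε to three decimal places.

0.459

Orbital distance: d = 16.7 AU = 2.498×10^12 m.
Flux at the orbit: S = L/(4πd²) = 1.85×10^26/(4π·(2.50×10^12)²) = 2.359 W m⁻².
Effective temperature: T_e = [S(1−α)/(4σ)]^(1/4) = 54.62 K.
T_s⁴ = T_e⁴·2/(2−ε) → ε = 2 − 2(T_e/T_s)⁴ = 2 − 2·(54.62/58.3)⁴ = 0.4588.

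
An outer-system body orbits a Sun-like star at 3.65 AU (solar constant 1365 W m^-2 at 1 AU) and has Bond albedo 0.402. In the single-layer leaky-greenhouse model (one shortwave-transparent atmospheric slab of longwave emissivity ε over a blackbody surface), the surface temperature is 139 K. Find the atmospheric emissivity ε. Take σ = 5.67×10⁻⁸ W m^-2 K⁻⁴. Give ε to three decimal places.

0.553

By the inverse-square law, S = 1365/3.65² = 102.5 W m^-2.
Effective temperature: T_e = [S(1−α)/(4σ)]^(1/4) = 128.2 K.
Since (2−ε)/2 = (T_e/T_s)⁴ = 0.7237, ε = 0.5526.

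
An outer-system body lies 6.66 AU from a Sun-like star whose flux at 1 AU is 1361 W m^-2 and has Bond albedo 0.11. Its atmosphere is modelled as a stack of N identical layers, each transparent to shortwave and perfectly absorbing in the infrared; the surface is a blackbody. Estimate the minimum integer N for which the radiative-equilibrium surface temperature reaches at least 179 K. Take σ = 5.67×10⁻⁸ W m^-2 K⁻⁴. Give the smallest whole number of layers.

By the inverse-square law, S = 1361/6.66² = 30.68 W m^-2.
OLR = S(1−α)/4 = 6.827 W m^-2; the top layer radiates at T_e = 104.8 K.
Need (N+1)T_e⁴ ≥ T_s⁴, i.e. N+1 ≥ (179/104.8)⁴ = 8.526.
Rounding up, N = 8.

8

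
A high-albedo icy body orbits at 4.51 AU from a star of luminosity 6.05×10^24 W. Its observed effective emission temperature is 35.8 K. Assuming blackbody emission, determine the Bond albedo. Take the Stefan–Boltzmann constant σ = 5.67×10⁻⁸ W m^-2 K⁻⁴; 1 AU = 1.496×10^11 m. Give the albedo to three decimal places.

0.648

d = 4.51 × 1.496×10^11 m = 6.747×10^11 m.
Spreading L over a sphere of radius d: S = 6.05×10^24/(4π·6.75×10^11²) = 1.058 W m^-2.
From σT⁴ = S(1−α)/4 we invert for α: 1−α = 4σT⁴/S.
4σT⁴ = 4·5.67×10⁻⁸·(35.8)⁴ = 0.3725 W m^-2.
1−α = 0.3725/1.058 = 0.3522, so α = 0.6478.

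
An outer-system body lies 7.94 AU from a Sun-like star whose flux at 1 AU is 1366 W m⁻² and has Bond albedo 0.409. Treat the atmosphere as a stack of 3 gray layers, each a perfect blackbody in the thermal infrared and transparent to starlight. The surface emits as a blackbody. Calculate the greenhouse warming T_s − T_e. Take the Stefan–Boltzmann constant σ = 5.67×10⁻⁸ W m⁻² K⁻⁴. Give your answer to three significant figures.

35.9 K

By the inverse-square law, S = 1366/7.94² = 21.67 W m⁻².
Top-of-atmosphere balance: σT_e⁴ = S(1−α)/4 = 3.201 W m⁻² → T_e = 86.68 K.
Surface: T_s = (4)^¼·T_e = 122.6 K.
Warming: T_s − T_e = 35.91 K.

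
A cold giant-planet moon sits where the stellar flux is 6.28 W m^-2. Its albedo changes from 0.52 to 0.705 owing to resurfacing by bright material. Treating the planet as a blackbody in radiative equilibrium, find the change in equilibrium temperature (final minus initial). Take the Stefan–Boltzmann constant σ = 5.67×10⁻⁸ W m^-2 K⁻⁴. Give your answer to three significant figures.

-6.92 K

Initial: T₁ = [S(1−0.52)/(4σ)]^(1/4) = 60.38 K.
With α = 0.705, T₂ = 53.46 K.
Change: 53.46 − 60.38 = -6.919 K.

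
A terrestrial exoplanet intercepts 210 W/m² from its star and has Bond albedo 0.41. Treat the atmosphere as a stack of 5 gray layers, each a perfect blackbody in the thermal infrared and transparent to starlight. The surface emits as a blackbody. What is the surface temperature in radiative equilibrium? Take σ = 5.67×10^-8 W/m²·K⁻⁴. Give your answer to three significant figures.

The effective emission temperature is T_e = [S(1−α)/(4σ)]^¼ = 152.9 K.
For an N-layer opaque stack, T_s⁴ = (N+1)T_e⁴, hence T_s = (6)^(1/4)×152.9 K = 239.3 K.

239 K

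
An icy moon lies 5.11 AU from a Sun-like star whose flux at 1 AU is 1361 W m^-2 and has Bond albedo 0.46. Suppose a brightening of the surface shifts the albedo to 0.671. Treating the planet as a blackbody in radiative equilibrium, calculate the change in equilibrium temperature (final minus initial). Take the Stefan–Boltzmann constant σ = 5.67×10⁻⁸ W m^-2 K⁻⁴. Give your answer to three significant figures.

Irradiance scales as 1/d², so S = 1361 W m^-2 × (1/5.11)² = 52.12 W m^-2.
With α = 0.46, T₁ = 105.5 K.
Final:   T₂ = [S(1−0.671)/(4σ)]^(1/4) = 93.25 K.
ΔT = T₂ − T₁ = -12.30 K.

-12.3 K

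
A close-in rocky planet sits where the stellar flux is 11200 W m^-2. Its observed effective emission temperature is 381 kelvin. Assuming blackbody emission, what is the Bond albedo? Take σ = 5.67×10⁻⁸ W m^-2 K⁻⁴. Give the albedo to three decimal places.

From σT⁴ = S(1−α)/4 we invert for α: 1−α = 4σT⁴/S.
4σT⁴ = 4·5.67×10⁻⁸·(381)⁴ = 4779 W m^-2.
Hence α = 1 − 4779/11200 = 0.5733.

0.573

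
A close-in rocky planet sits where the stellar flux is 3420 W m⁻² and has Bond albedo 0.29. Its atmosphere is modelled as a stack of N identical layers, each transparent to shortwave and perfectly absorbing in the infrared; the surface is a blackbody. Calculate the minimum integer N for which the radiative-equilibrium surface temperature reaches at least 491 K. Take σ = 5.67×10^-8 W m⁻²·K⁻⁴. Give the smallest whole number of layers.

5

The effective emission temperature is T_e = [S(1−α)/(4σ)]^¼ = 321.7 K.
Need (N+1)T_e⁴ ≥ T_s⁴, i.e. N+1 ≥ (491/321.7)⁴ = 5.429.
Rounding up, N = 5.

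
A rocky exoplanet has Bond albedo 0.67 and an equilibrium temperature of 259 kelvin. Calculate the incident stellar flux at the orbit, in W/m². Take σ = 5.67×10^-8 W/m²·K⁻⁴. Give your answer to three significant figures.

Invert the energy balance for S: S = 4σT⁴/(1−α).
σT⁴ = 5.67×10⁻⁸·(259)⁴ = 255.1 W/m².
So S = 4×255.1/(1−0.67) = 3093 W/m².

3090 W/m²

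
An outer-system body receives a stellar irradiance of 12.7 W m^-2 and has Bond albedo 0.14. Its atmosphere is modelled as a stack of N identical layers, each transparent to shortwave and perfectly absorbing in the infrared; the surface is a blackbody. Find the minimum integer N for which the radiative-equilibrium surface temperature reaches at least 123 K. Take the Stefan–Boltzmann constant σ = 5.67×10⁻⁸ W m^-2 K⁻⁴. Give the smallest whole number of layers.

4

OLR = S(1−α)/4 = 2.730 W m^-2; the top layer radiates at T_e = 83.30 K.
Since T_s⁴ = (N+1)T_e⁴, we need N ≥ (T_s/T_e)⁴ − 1 = 3.753.
So N ≥ 3.753; the smallest integer is N = 4.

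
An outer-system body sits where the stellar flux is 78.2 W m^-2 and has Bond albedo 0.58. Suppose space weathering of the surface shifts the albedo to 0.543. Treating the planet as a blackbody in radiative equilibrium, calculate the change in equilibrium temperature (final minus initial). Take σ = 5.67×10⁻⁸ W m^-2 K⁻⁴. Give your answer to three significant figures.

2.34 K

With α = 0.58, T₁ = 109.7 K.
Final:   T₂ = [S(1−0.543)/(4σ)]^(1/4) = 112.0 K.
ΔT = T₂ − T₁ = 2.340 K.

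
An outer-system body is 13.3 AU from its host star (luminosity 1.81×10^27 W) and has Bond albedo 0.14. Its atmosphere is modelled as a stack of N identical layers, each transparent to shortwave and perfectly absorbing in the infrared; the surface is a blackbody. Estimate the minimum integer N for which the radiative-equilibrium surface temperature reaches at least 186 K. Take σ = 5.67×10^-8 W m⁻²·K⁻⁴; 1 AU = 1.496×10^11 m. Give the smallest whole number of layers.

8

Orbital distance: d = 13.3 AU = 1.990×10^12 m.
Spreading L over a sphere of radius d: S = 1.81×10^27/(4π·1.99×10^12²) = 36.38 W m⁻².
OLR = S(1−α)/4 = 7.822 W m⁻²; the top layer radiates at T_e = 108.4 K.
Since T_s⁴ = (N+1)T_e⁴, we need N ≥ (T_s/T_e)⁴ − 1 = 7.675.
Rounding up, N = 8.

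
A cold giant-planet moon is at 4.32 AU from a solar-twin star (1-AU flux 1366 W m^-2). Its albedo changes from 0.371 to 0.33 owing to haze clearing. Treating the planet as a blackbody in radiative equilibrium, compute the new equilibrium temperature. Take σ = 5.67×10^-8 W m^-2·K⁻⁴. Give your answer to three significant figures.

Flux at the orbit: S = 1366/(4.32)² = 73.20 W m^-2.
New equilibrium: T₂ = [(1−0.33)·73.20/(4σ)]^(1/4) = 121.3 K.

121 K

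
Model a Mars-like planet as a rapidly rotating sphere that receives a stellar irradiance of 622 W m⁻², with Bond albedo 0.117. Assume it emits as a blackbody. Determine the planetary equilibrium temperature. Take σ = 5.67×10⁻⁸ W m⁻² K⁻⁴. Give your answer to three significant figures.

Averaging over the sphere, the absorbed flux is S(1−α)/4 = 137.3 W m⁻².
Set σT⁴ = 137.3 → T = (137.3/σ)^(1/4) = 221.8 K.

222 K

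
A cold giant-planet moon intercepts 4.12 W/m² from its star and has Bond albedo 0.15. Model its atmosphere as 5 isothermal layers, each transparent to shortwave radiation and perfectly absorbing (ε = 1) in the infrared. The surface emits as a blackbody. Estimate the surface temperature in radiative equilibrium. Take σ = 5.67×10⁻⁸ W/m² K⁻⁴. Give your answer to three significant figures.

Top-of-atmosphere balance: σT_e⁴ = S(1−α)/4 = 0.8755 W/m² → T_e = 62.69 K.
With N = 5 opaque layers, T_s = (N+1)^(1/4)·T_e = 6^(1/4)·62.69 = 98.11 K.

98.1 K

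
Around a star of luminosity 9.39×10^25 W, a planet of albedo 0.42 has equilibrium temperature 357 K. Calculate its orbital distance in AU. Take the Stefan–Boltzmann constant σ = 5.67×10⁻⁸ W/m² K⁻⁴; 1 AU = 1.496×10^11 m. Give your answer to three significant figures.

Required flux: S = 4σT⁴/(1−α) = 6352 W/m².
S = L/(4πd²) → d = √(L/4πS) = √(9.39×10^25/(4π·6352)) = 3.430×10^10 m = 0.2293 AU.

0.229 AU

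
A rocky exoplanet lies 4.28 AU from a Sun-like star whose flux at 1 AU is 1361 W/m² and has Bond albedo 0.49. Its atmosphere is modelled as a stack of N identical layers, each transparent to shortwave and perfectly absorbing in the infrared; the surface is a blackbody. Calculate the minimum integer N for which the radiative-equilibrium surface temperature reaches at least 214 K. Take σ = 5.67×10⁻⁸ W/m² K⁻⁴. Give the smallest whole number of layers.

By the inverse-square law, S = 1361/4.28² = 74.30 W/m².
OLR = S(1−α)/4 = 9.473 W/m²; the top layer radiates at T_e = 113.7 K.
T_s = (N+1)^(1/4)·T_e ≥ 214 K requires N+1 ≥ (T_s/T_e)⁴ = (214/113.7)⁴ = 12.553.
So N ≥ 11.553; the smallest integer is N = 12.

12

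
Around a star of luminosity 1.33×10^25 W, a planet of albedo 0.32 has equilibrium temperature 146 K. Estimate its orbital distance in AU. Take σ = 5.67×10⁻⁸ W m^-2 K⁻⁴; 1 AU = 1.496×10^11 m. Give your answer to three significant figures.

The flux needed for this T is 4σT⁴/(1−0.32) = 151.5 W m^-2.
S = L/(4πd²) → d = √(L/4πS) = √(1.33×10^25/(4π·151.5)) = 8.357×10^10 m = 0.5586 AU.

0.559 AU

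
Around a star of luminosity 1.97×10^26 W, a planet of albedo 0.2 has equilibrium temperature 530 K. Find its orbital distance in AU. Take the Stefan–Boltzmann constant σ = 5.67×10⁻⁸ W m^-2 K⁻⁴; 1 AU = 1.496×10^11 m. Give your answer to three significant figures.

The flux needed for this T is 4σT⁴/(1−0.2) = 22370 W m^-2.
From L = 4πd²S, d = √(1.97×10^26/(4π·22370)) = 2.647×10^10 m = 0.1770 AU.

0.177 AU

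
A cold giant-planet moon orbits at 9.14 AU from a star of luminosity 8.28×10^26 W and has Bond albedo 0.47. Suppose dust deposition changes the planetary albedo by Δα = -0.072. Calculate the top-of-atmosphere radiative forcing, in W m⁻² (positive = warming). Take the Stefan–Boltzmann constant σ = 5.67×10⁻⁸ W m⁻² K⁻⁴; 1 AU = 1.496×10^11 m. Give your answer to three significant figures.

Orbital distance: d = 9.14 AU = 1.367×10^12 m.
Flux at the orbit: S = L/(4πd²) = 8.28×10^26/(4π·(1.37×10^12)²) = 35.24 W m⁻².
TOA radiative forcing: ΔF = −S·Δα/4 = −35.24·(-0.072)/4 = 0.6344 W m⁻².

0.634 W m⁻²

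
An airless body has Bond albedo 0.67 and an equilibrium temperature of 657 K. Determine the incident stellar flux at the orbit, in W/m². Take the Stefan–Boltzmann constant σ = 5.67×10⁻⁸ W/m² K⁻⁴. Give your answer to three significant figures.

1.28×10^5 W/m²

Invert the energy balance for S: S = 4σT⁴/(1−α).
The emitted flux is σT⁴ = 10560 W/m².
So S = 4×10560/(1−0.67) = 1.281×10^5 W/m².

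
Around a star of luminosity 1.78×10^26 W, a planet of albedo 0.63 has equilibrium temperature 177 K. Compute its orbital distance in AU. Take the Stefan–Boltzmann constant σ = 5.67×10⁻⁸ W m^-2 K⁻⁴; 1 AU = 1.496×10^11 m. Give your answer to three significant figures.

1.03 AU

Required flux: S = 4σT⁴/(1−α) = 601.6 W m^-2.
From L = 4πd²S, d = √(1.78×10^26/(4π·601.6)) = 1.534×10^11 m = 1.026 AU.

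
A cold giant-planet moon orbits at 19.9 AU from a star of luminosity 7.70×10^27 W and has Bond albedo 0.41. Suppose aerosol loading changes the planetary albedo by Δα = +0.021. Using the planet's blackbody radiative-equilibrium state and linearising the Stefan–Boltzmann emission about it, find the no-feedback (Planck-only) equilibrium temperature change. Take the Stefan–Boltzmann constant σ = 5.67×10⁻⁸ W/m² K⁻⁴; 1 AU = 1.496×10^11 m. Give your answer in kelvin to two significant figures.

-1.0 kelvin

d = 19.9 × 1.496×10^11 m = 2.977×10^12 m.
S = L/(4πd²) = 69.14 W/m².
The baseline emission temperature is T_e = 115.8 K.
TOA radiative forcing: ΔF = −S·Δα/4 = −69.14·(+0.021)/4 = -0.3630 W/m².
Planck response: λ_P = 4σT_e³ = 4·5.67×10⁻⁸·(115.8)³ = 0.3522 W/m²/K.
So ΔT₀ = -0.3630/0.3522 = -1.03 K.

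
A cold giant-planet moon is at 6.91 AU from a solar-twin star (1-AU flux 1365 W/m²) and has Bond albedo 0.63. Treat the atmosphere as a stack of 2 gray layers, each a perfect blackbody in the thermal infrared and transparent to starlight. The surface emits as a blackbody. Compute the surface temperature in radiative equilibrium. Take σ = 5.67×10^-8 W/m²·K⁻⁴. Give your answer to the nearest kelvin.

Irradiance scales as 1/d², so S = 1365 W/m² × (1/6.91)² = 28.59 W/m².
Top-of-atmosphere balance: σT_e⁴ = S(1−α)/4 = 2.644 W/m² → T_e = 82.64 K.
With N = 2 opaque layers, T_s = (N+1)^(1/4)·T_e = 3^(1/4)·82.64 = 108.8 K.

109 K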